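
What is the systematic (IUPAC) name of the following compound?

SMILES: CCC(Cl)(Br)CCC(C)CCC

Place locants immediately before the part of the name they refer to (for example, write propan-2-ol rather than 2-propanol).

The parent chain contains 9 carbons (nonane).
Number the chain so that the substituent locant set {3,3,6} is lower than {4,7,7} at the first point of difference.
With this numbering: a bromo group at C-3; a chloro group at C-3; a methyl group at C-6.
The substituents are ordered alphabetically, ignoring any di-/tri- multipliers.
Assembling the pieces gives 3-bromo-3-chloro-6-methylnonane.

3-bromo-3-chloro-6-methylnonane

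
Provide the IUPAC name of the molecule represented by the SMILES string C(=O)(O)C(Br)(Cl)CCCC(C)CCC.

The longest chain bearing the –COOH group is 9 carbons long (nonane).
A carboxylic acid (terminal –COOH) is the principal characteristic group, giving the suffix -oic acid.
Number the chain so that the carboxylic acid carbon is C-1 by definition.
That gives a bromo group at C-2; a chloro group at C-2; a methyl group at C-6.
The substituents are ordered alphabetically, ignoring any di-/tri- multipliers.
Putting it together: 2-bromo-2-chloro-6-methylnonanoic acid.

2-bromo-2-chloro-6-methylnonanoic acid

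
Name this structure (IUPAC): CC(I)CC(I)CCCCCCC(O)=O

8,10-diiodoundecanoic acid

Counting along the main chain through the –COOH group gives 11 carbons: the parent is undecane.
The highest-priority functional group is a carboxylic acid (terminal –COOH), so the name ends in -oic acid.
Choose the numbering such that the carboxylic acid carbon is C-1 by definition.
This places iodo groups at C-8 and C-10.
Assembling the pieces gives 8,10-diiodoundecanoic acid.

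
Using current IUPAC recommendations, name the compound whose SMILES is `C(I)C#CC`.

1-iodobut-2-yne

Counting along the main chain through the multiple bond gives 4 carbons: the parent is butane.
A C≡C triple bond in the chain gives the infix -yne-.
The numbering direction is chosen so that the substituent locant set {1} is lower than {4} at the first point of difference.
With this numbering: the triple bond between C-2 and C-3; an iodo group at C-1.
Assembling the pieces gives 1-iodobut-2-yne.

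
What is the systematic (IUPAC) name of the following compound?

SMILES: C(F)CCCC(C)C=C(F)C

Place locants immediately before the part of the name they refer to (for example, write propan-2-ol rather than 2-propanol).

The longest chain bearing the multiple bond is 8 carbons long (octane).
There is one C=C double bond, indicated by the ending -ene.
The numbering direction is chosen so that numbering from this end puts the double bond at C-2 rather than C-6.
This places the double bond between C-2 and C-3; fluoro groups at C-2 and C-8; a methyl group at C-4.
Substituent prefixes are cited in alphabetical order (multiplying prefixes like di-/tri- are ignored for ordering).
Putting it together: 2,8-difluoro-4-methyloct-2-ene.

2,8-difluoro-4-methyloct-2-ene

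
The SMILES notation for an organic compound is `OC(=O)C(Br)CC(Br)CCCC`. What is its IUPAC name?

2,4-dibromooctanoic acid

Counting along the main chain through the –COOH group gives 8 carbons: the parent is octane.
A carboxylic acid (terminal –COOH) is the principal characteristic group, giving the suffix -oic acid.
Number the chain so that the carboxylic acid carbon is C-1 by definition.
That gives bromo groups at C-2 and C-4.
Putting it together: 2,4-dibromooctanoic acid.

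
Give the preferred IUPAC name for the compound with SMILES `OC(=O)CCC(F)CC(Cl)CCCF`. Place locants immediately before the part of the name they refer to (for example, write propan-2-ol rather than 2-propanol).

6-chloro-4,9-difluorononanoic acid

The longest carbon chain that includes the –COOH group has 9 carbons, so the parent hydride is nonane.
The highest-priority functional group is a carboxylic acid (terminal –COOH), so the name ends in -oic acid.
Number the chain so that the carboxylic acid carbon is C-1 by definition.
This places a chloro group at C-6; fluoro groups at C-4 and C-9.
The substituents are ordered alphabetically, ignoring any di-/tri- multipliers.
Assembling the pieces gives 6-chloro-4,9-difluorononanoic acid.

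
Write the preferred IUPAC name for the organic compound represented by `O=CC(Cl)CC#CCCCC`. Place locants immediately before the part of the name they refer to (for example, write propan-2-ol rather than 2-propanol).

Counting along the main chain through the –CHO group and the multiple bond gives 9 carbons: the parent is nonane.
The highest-priority functional group is an aldehyde (terminal –CHO), so the name ends in -al.
The chain contains a C≡C triple bond, so the unsaturation ending is -yne.
The numbering direction is chosen so that the aldehyde carbon is C-1 by definition.
With this numbering: the triple bond between C-4 and C-5; a chloro group at C-2.
Putting it together: 2-chloronon-4-ynal.

2-chloronon-4-ynal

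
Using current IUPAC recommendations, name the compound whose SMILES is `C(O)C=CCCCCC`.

oct-2-en-1-ol

The longest chain bearing the –OH group and the multiple bond is 8 carbons long (octane).
The highest-priority functional group is an alcohol (–OH), so the name ends in -ol.
A C=C double bond in the chain gives the infix -ene-.
Number the chain so that numbering from this end puts the hydroxyl group at C-1 rather than C-8.
That gives the hydroxyl at C-1; the double bond between C-2 and C-3.
Assembling the pieces gives oct-2-en-1-ol.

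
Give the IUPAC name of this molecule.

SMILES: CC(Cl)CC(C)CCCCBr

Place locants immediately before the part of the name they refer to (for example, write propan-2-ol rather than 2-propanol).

The longest carbon chain is 8 atoms: the parent is octane.
The numbering direction is chosen so that the substituent locant set {1,5,7} is lower than {2,4,8} at the first point of difference.
This places a bromo group at C-1; a chloro group at C-7; a methyl group at C-5.
The substituents are ordered alphabetically, ignoring any di-/tri- multipliers.
Putting it together: 1-bromo-7-chloro-5-methyloctane.

1-bromo-7-chloro-5-methyloctane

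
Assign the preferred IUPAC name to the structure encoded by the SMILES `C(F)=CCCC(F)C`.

Counting along the main chain through the multiple bond gives 6 carbons: the parent is hexane.
A C=C double bond in the chain gives the infix -ene-.
Number the chain so that numbering from this end puts the double bond at C-1 rather than C-5.
With this numbering: the double bond between C-1 and C-2; fluoro groups at C-1 and C-5.
Assembling the pieces gives 1,5-difluorohex-1-ene.

1,5-difluorohex-1-ene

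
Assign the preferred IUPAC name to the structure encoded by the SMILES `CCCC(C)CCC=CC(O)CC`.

8-methylundec-4-en-3-ol

The longest carbon chain that includes the –OH group and the multiple bond has 11 carbons, so the parent hydride is undecane.
An alcohol (–OH) is the principal characteristic group, giving the suffix -ol.
There is one C=C double bond, indicated by the ending -ene.
The numbering direction is chosen so that numbering from this end puts the hydroxyl group at C-3 rather than C-9.
This places the hydroxyl at C-3; the double bond between C-4 and C-5; a methyl group at C-8.
Assembling the pieces gives 8-methylundec-4-en-3-ol.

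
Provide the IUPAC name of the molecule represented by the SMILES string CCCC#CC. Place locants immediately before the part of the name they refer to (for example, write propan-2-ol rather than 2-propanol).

The longest carbon chain that includes the multiple bond has 6 carbons, so the parent hydride is hexane.
A C≡C triple bond in the chain gives the infix -yne-.
The numbering direction is chosen so that numbering from this end puts the triple bond at C-2 rather than C-4.
That gives the triple bond between C-2 and C-3.
Assembling the pieces gives hex-2-yne.

hex-2-yne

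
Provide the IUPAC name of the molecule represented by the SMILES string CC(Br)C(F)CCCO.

5-bromo-4-fluorohexan-1-ol

The longest carbon chain that includes the –OH group has 6 carbons, so the parent hydride is hexane.
The highest-priority functional group is an alcohol (–OH), so the name ends in -ol.
The numbering direction is chosen so that numbering from this end puts the hydroxyl group at C-1 rather than C-6.
That gives the hydroxyl at C-1; a bromo group at C-5; a fluoro group at C-4.
Substituent prefixes are cited in alphabetical order (multiplying prefixes like di-/tri- are ignored for ordering).
Putting it together: 5-bromo-4-fluorohexan-1-ol.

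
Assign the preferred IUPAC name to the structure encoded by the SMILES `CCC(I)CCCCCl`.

The parent chain contains 7 carbons (heptane).
The numbering direction is chosen so that the substituent locant set {1,5} is lower than {3,7} at the first point of difference.
With this numbering: a chloro group at C-1; an iodo group at C-5.
Prefixes are listed alphabetically: chloro, iodo.
Assembling the pieces gives 1-chloro-5-iodoheptane.

1-chloro-5-iodoheptane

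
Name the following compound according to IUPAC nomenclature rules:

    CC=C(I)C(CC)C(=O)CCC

5-ethyl-6-iodooct-6-en-4-one

Counting along the main chain through the carbonyl and the multiple bond gives 8 carbons: the parent is octane.
The highest-priority functional group is a ketone (C=O on an internal carbon), so the name ends in -one.
The chain contains a C=C double bond, so the unsaturation ending is -ene.
Choose the numbering such that numbering from this end puts the carbonyl group at C-4 rather than C-5.
With this numbering: the carbonyl at C-4; the double bond between C-6 and C-7; an ethyl group at C-5; an iodo group at C-6.
Substituent prefixes are cited in alphabetical order (multiplying prefixes like di-/tri- are ignored for ordering).
Putting it together: 5-ethyl-6-iodooct-6-en-4-one.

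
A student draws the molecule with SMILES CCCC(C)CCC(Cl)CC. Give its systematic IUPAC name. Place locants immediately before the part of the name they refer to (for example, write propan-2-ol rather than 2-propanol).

The longest continuous carbon chain has 9 atoms, so the parent hydride is nonane.
The numbering direction is chosen so that the substituent locant set {3,6} is lower than {4,7} at the first point of difference.
With this numbering: a chloro group at C-3; a methyl group at C-6.
The substituents are ordered alphabetically, ignoring any di-/tri- multipliers.
The name is 3-chloro-6-methylnonane.

3-chloro-6-methylnonane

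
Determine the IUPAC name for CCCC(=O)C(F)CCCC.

5-fluorononan-4-one

The longest chain bearing the carbonyl is 9 carbons long (nonane).
The principal characteristic group is a ketone (C=O on an internal carbon), named with the suffix -one.
The numbering direction is chosen so that numbering from this end puts the carbonyl group at C-4 rather than C-6.
With this numbering: the carbonyl at C-4; a fluoro group at C-5.
The name is 5-fluorononan-4-one.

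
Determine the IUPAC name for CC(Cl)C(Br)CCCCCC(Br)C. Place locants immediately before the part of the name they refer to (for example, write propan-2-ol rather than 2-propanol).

The longest continuous carbon chain has 10 atoms, so the parent hydride is decane.
Number the chain so that the substituent locant set {2,3,9} is lower than {2,8,9} at the first point of difference.
This places bromo groups at C-3 and C-9; a chloro group at C-2.
Prefixes are listed alphabetically: bromo, chloro.
Putting it together: 3,9-dibromo-2-chlorodecane.

3,9-dibromo-2-chlorodecane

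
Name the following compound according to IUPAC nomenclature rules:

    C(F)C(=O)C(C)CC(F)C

1,5-difluoro-3-methylhexan-2-one

The longest chain bearing the carbonyl is 6 carbons long (hexane).
The principal characteristic group is a ketone (C=O on an internal carbon), named with the suffix -one.
The numbering direction is chosen so that numbering from this end puts the carbonyl group at C-2 rather than C-5.
With this numbering: the carbonyl at C-2; fluoro groups at C-1 and C-5; a methyl group at C-3.
Substituent prefixes are cited in alphabetical order (multiplying prefixes like di-/tri- are ignored for ordering).
Putting it together: 1,5-difluoro-3-methylhexan-2-one.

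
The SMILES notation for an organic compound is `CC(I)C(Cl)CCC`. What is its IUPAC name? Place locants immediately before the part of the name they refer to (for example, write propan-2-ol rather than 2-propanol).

The parent chain contains 6 carbons (hexane).
Choose the numbering such that the substituent locant set {2,3} is lower than {4,5} at the first point of difference.
With this numbering: a chloro group at C-3; an iodo group at C-2.
Substituent prefixes are cited in alphabetical order (multiplying prefixes like di-/tri- are ignored for ordering).
Putting it together: 3-chloro-2-iodohexane.

3-chloro-2-iodohexane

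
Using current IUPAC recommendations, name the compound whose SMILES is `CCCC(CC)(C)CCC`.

4-ethyl-4-methylheptane

The parent chain contains 7 carbons (heptane).
Both numbering directions give the same locant set; either may be used.
With this numbering: an ethyl group at C-4; a methyl group at C-4.
Prefixes are listed alphabetically: ethyl, methyl.
Putting it together: 4-ethyl-4-methylheptane.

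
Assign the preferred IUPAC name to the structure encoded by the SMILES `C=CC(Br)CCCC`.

The longest carbon chain that includes the multiple bond has 7 carbons, so the parent hydride is heptane.
The chain contains a C=C double bond, so the unsaturation ending is -ene.
Number the chain so that numbering from this end puts the double bond at C-1 rather than C-6.
This places the double bond between C-1 and C-2; a bromo group at C-3.
Putting it together: 3-bromohept-1-ene.

3-bromohept-1-ene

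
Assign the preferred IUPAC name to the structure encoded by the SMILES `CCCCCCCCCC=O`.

decanal

The longest carbon chain that includes the –CHO group has 10 carbons, so the parent hydride is decane.
The principal characteristic group is an aldehyde (terminal –CHO), named with the suffix -al.
The numbering direction is chosen so that the aldehyde carbon is C-1 by definition.
Assembling the pieces gives decanal.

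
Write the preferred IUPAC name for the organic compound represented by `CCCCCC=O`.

Counting along the main chain through the –CHO group gives 6 carbons: the parent is hexane.
An aldehyde (terminal –CHO) is the principal characteristic group, giving the suffix -al.
Number the chain so that the aldehyde carbon is C-1 by definition.
Putting it together: hexanal.

hexanal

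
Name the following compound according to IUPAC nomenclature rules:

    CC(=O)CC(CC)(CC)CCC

4,4-diethylheptan-2-one

The longest chain bearing the carbonyl is 7 carbons long (heptane).
The highest-priority functional group is a ketone (C=O on an internal carbon), so the name ends in -one.
Choose the numbering such that numbering from this end puts the carbonyl group at C-2 rather than C-6.
This places the carbonyl at C-2; two ethyl groups at C-4.
The name is 4,4-diethylheptan-2-one.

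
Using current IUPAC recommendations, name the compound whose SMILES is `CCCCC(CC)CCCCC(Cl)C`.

The longest continuous carbon chain has 11 atoms, so the parent hydride is undecane.
Number the chain so that the substituent locant set {2,7} is lower than {5,10} at the first point of difference.
That gives a chloro group at C-2; an ethyl group at C-7.
Prefixes are listed alphabetically: chloro, ethyl.
Putting it together: 2-chloro-7-ethylundecane.

2-chloro-7-ethylundecane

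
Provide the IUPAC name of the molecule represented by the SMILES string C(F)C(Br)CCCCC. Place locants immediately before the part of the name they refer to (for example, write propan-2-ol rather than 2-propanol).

The longest carbon chain is 7 atoms: the parent is heptane.
Number the chain so that the substituent locant set {1,2} is lower than {6,7} at the first point of difference.
With this numbering: a bromo group at C-2; a fluoro group at C-1.
The substituents are ordered alphabetically, ignoring any di-/tri- multipliers.
Assembling the pieces gives 2-bromo-1-fluoroheptane.

2-bromo-1-fluoroheptane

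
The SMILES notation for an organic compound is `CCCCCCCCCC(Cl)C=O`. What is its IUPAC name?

The longest carbon chain that includes the –CHO group has 11 carbons, so the parent hydride is undecane.
The highest-priority functional group is an aldehyde (terminal –CHO), so the name ends in -al.
The numbering direction is chosen so that the aldehyde carbon is C-1 by definition.
That gives a chloro group at C-2.
Putting it together: 2-chloroundecanal.

2-chloroundecanal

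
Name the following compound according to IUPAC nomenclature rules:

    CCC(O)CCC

The longest chain bearing the –OH group is 6 carbons long (hexane).
The highest-priority functional group is an alcohol (–OH), so the name ends in -ol.
Number the chain so that numbering from this end puts the hydroxyl group at C-3 rather than C-4.
That gives the hydroxyl at C-3.
Assembling the pieces gives hexan-3-ol.

hexan-3-ol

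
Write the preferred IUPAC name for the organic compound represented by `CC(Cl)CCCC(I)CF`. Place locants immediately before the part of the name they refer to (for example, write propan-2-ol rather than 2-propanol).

The parent chain contains 7 carbons (heptane).
Choose the numbering such that the substituent locant set {1,2,6} is lower than {2,6,7} at the first point of difference.
This places a chloro group at C-6; a fluoro group at C-1; an iodo group at C-2.
Prefixes are listed alphabetically: chloro, fluoro, iodo.
The name is 6-chloro-1-fluoro-2-iodoheptane.

6-chloro-1-fluoro-2-iodoheptane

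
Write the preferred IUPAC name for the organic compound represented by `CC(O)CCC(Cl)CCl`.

The longest carbon chain that includes the –OH group has 6 carbons, so the parent hydride is hexane.
The highest-priority functional group is an alcohol (–OH), so the name ends in -ol.
Number the chain so that numbering from this end puts the hydroxyl group at C-2 rather than C-5.
That gives the hydroxyl at C-2; chloro groups at C-5 and C-6.
Assembling the pieces gives 5,6-dichlorohexan-2-ol.

5,6-dichlorohexan-2-ol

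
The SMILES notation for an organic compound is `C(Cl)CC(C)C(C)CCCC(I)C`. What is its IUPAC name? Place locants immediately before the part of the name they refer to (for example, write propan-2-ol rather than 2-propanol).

The parent chain contains 9 carbons (nonane).
Choose the numbering such that the substituent locant set {1,3,4,8} is lower than {2,6,7,9} at the first point of difference.
This places a chloro group at C-1; an iodo group at C-8; methyl groups at C-3 and C-4.
Prefixes are listed alphabetically: chloro, iodo, methyl.
Assembling the pieces gives 1-chloro-8-iodo-3,4-dimethylnonane.

1-chloro-8-iodo-3,4-dimethylnonane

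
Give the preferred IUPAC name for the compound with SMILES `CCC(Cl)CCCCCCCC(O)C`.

The longest chain bearing the –OH group is 12 carbons long (dodecane).
An alcohol (–OH) is the principal characteristic group, giving the suffix -ol.
Number the chain so that numbering from this end puts the hydroxyl group at C-2 rather than C-11.
With this numbering: the hydroxyl at C-2; a chloro group at C-10.
Putting it together: 10-chlorododecan-2-ol.

10-chlorododecan-2-ol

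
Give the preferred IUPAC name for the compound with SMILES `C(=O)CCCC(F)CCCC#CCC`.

5-fluorododec-9-ynal

The longest chain bearing the –CHO group and the multiple bond is 12 carbons long (dodecane).
The principal characteristic group is an aldehyde (terminal –CHO), named with the suffix -al.
The chain contains a C≡C triple bond, so the unsaturation ending is -yne.
Number the chain so that the aldehyde carbon is C-1 by definition.
This places the triple bond between C-9 and C-10; a fluoro group at C-5.
Assembling the pieces gives 5-fluorododec-9-ynal.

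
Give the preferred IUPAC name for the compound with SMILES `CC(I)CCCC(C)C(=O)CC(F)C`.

2-fluoro-9-iodo-5-methyldecan-4-one

The longest carbon chain that includes the carbonyl has 10 carbons, so the parent hydride is decane.
The highest-priority functional group is a ketone (C=O on an internal carbon), so the name ends in -one.
Number the chain so that numbering from this end puts the carbonyl group at C-4 rather than C-7.
With this numbering: the carbonyl at C-4; a fluoro group at C-2; an iodo group at C-9; a methyl group at C-5.
Prefixes are listed alphabetically: fluoro, iodo, methyl.
Putting it together: 2-fluoro-9-iodo-5-methyldecan-4-one.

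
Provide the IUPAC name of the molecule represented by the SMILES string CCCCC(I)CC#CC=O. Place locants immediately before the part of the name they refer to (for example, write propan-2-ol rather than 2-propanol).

Counting along the main chain through the –CHO group and the multiple bond gives 9 carbons: the parent is nonane.
An aldehyde (terminal –CHO) is the principal characteristic group, giving the suffix -al.
A C≡C triple bond in the chain gives the infix -yne-.
The numbering direction is chosen so that the aldehyde carbon is C-1 by definition.
With this numbering: the triple bond between C-2 and C-3; an iodo group at C-5.
Putting it together: 5-iodonon-2-ynal.

5-iodonon-2-ynal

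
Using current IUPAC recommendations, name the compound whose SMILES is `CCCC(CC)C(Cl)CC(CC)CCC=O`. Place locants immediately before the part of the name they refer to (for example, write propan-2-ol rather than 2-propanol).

The longest chain bearing the –CHO group is 10 carbons long (decane).
The principal characteristic group is an aldehyde (terminal –CHO), named with the suffix -al.
Number the chain so that the aldehyde carbon is C-1 by definition.
With this numbering: a chloro group at C-6; ethyl groups at C-4 and C-7.
The substituents are ordered alphabetically, ignoring any di-/tri- multipliers.
The name is 6-chloro-4,7-diethyldecanal.

6-chloro-4,7-diethyldecanal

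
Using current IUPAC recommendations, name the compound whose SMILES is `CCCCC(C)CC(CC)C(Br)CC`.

3-bromo-4-ethyl-6-methyldecane

The longest continuous carbon chain has 10 atoms, so the parent hydride is decane.
Choose the numbering such that the substituent locant set {3,4,6} is lower than {5,7,8} at the first point of difference.
That gives a bromo group at C-3; an ethyl group at C-4; a methyl group at C-6.
Prefixes are listed alphabetically: bromo, ethyl, methyl.
Assembling the pieces gives 3-bromo-4-ethyl-6-methyldecane.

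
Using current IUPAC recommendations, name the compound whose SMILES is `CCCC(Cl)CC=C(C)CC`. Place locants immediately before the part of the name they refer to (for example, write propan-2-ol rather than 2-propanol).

6-chloro-3-methylnon-3-ene

The longest chain bearing the multiple bond is 9 carbons long (nonane).
A C=C double bond in the chain gives the infix -ene-.
The numbering direction is chosen so that numbering from this end puts the double bond at C-3 rather than C-6.
That gives the double bond between C-3 and C-4; a chloro group at C-6; a methyl group at C-3.
The substituents are ordered alphabetically, ignoring any di-/tri- multipliers.
The name is 6-chloro-3-methylnon-3-ene.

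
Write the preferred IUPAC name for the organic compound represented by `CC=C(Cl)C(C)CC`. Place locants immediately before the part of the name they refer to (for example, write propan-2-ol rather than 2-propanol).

Counting along the main chain through the multiple bond gives 6 carbons: the parent is hexane.
There is one C=C double bond, indicated by the ending -ene.
Choose the numbering such that numbering from this end puts the double bond at C-2 rather than C-4.
This places the double bond between C-2 and C-3; a chloro group at C-3; a methyl group at C-4.
Prefixes are listed alphabetically: chloro, methyl.
Assembling the pieces gives 3-chloro-4-methylhex-2-ene.

3-chloro-4-methylhex-2-ene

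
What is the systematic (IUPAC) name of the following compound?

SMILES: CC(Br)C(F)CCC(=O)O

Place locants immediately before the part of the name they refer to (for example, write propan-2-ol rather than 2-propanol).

5-bromo-4-fluorohexanoic acid

The longest carbon chain that includes the –COOH group has 6 carbons, so the parent hydride is hexane.
The principal characteristic group is a carboxylic acid (terminal –COOH), named with the suffix -oic acid.
The numbering direction is chosen so that the carboxylic acid carbon is C-1 by definition.
With this numbering: a bromo group at C-5; a fluoro group at C-4.
The substituents are ordered alphabetically, ignoring any di-/tri- multipliers.
Putting it together: 5-bromo-4-fluorohexanoic acid.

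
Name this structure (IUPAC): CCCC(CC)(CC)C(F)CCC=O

5,5-diethyl-4-fluorooctanal

The longest chain bearing the –CHO group is 8 carbons long (octane).
An aldehyde (terminal –CHO) is the principal characteristic group, giving the suffix -al.
The numbering direction is chosen so that the aldehyde carbon is C-1 by definition.
This places two ethyl groups at C-5; a fluoro group at C-4.
Prefixes are listed alphabetically: ethyl, fluoro.
Assembling the pieces gives 5,5-diethyl-4-fluorooctanal.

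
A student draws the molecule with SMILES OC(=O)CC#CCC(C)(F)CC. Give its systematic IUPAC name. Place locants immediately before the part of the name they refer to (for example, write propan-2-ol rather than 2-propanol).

Counting along the main chain through the –COOH group and the multiple bond gives 8 carbons: the parent is octane.
The principal characteristic group is a carboxylic acid (terminal –COOH), named with the suffix -oic acid.
The chain contains a C≡C triple bond, so the unsaturation ending is -yne.
The numbering direction is chosen so that the carboxylic acid carbon is C-1 by definition.
This places the triple bond between C-3 and C-4; a fluoro group at C-6; a methyl group at C-6.
Prefixes are listed alphabetically: fluoro, methyl.
Putting it together: 6-fluoro-6-methyloct-3-ynoic acid.

6-fluoro-6-methyloct-3-ynoic acid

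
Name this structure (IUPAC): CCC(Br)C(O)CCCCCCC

3-bromoundecan-4-ol

Counting along the main chain through the –OH group gives 11 carbons: the parent is undecane.
The principal characteristic group is an alcohol (–OH), named with the suffix -ol.
Choose the numbering such that numbering from this end puts the hydroxyl group at C-4 rather than C-8.
That gives the hydroxyl at C-4; a bromo group at C-3.
Assembling the pieces gives 3-bromoundecan-4-ol.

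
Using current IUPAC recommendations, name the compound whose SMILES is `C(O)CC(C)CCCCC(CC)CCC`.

The longest chain bearing the –OH group is 11 carbons long (undecane).
An alcohol (–OH) is the principal characteristic group, giving the suffix -ol.
The numbering direction is chosen so that numbering from this end puts the hydroxyl group at C-1 rather than C-11.
This places the hydroxyl at C-1; an ethyl group at C-8; a methyl group at C-3.
The substituents are ordered alphabetically, ignoring any di-/tri- multipliers.
The name is 8-ethyl-3-methylundecan-1-ol.

8-ethyl-3-methylundecan-1-ol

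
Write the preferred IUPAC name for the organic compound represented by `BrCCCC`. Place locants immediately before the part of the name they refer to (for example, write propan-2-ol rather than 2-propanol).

The longest carbon chain is 4 atoms: the parent is butane.
The numbering direction is chosen so that the substituent locant set {1} is lower than {4} at the first point of difference.
With this numbering: a bromo group at C-1.
Assembling the pieces gives 1-bromobutane.

1-bromobutane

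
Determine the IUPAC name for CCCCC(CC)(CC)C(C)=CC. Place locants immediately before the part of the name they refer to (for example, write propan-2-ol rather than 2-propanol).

4,4-diethyl-3-methyloct-2-ene

The longest chain bearing the multiple bond is 8 carbons long (octane).
There is one C=C double bond, indicated by the ending -ene.
Choose the numbering such that numbering from this end puts the double bond at C-2 rather than C-6.
That gives the double bond between C-2 and C-3; two ethyl groups at C-4; a methyl group at C-3.
Prefixes are listed alphabetically: ethyl, methyl.
Putting it together: 4,4-diethyl-3-methyloct-2-ene.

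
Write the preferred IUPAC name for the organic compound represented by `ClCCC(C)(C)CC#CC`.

7-chloro-5,5-dimethylhept-2-yne

The longest chain bearing the multiple bond is 7 carbons long (heptane).
The chain contains a C≡C triple bond, so the unsaturation ending is -yne.
The numbering direction is chosen so that numbering from this end puts the triple bond at C-2 rather than C-5.
This places the triple bond between C-2 and C-3; a chloro group at C-7; two methyl groups at C-5.
Substituent prefixes are cited in alphabetical order (multiplying prefixes like di-/tri- are ignored for ordering).
Putting it together: 7-chloro-5,5-dimethylhept-2-yne.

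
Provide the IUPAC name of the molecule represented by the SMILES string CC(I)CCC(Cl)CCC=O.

The longest carbon chain that includes the –CHO group has 8 carbons, so the parent hydride is octane.
The highest-priority functional group is an aldehyde (terminal –CHO), so the name ends in -al.
Number the chain so that the aldehyde carbon is C-1 by definition.
This places a chloro group at C-4; an iodo group at C-7.
Prefixes are listed alphabetically: chloro, iodo.
Putting it together: 4-chloro-7-iodooctanal.

4-chloro-7-iodooctanal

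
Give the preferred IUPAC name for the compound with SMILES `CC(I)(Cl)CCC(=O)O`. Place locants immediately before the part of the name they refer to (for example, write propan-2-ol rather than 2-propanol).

The longest chain bearing the –COOH group is 5 carbons long (pentane).
A carboxylic acid (terminal –COOH) is the principal characteristic group, giving the suffix -oic acid.
Number the chain so that the carboxylic acid carbon is C-1 by definition.
This places a chloro group at C-4; an iodo group at C-4.
Prefixes are listed alphabetically: chloro, iodo.
The name is 4-chloro-4-iodopentanoic acid.

4-chloro-4-iodopentanoic acid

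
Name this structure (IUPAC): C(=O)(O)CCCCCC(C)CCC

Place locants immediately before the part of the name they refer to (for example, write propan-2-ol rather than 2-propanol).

7-methyldecanoic acid

Counting along the main chain through the –COOH group gives 10 carbons: the parent is decane.
A carboxylic acid (terminal –COOH) is the principal characteristic group, giving the suffix -oic acid.
The numbering direction is chosen so that the carboxylic acid carbon is C-1 by definition.
This places a methyl group at C-7.
The name is 7-methyldecanoic acid.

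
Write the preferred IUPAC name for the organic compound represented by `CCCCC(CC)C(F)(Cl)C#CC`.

Counting along the main chain through the multiple bond gives 9 carbons: the parent is nonane.
The chain contains a C≡C triple bond, so the unsaturation ending is -yne.
Number the chain so that numbering from this end puts the triple bond at C-2 rather than C-7.
With this numbering: the triple bond between C-2 and C-3; a chloro group at C-4; an ethyl group at C-5; a fluoro group at C-4.
Prefixes are listed alphabetically: chloro, ethyl, fluoro.
Putting it together: 4-chloro-5-ethyl-4-fluoronon-2-yne.

4-chloro-5-ethyl-4-fluoronon-2-yne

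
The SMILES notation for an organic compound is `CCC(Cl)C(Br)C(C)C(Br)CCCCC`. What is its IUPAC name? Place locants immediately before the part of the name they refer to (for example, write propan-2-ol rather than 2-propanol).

4,6-dibromo-3-chloro-5-methylundecane

The parent chain contains 11 carbons (undecane).
Choose the numbering such that the substituent locant set {3,4,5,6} is lower than {6,7,8,9} at the first point of difference.
That gives bromo groups at C-4 and C-6; a chloro group at C-3; a methyl group at C-5.
The substituents are ordered alphabetically, ignoring any di-/tri- multipliers.
The name is 4,6-dibromo-3-chloro-5-methylundecane.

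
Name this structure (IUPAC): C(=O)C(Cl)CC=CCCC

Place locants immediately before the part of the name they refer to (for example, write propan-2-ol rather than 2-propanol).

Counting along the main chain through the –CHO group and the multiple bond gives 8 carbons: the parent is octane.
The highest-priority functional group is an aldehyde (terminal –CHO), so the name ends in -al.
A C=C double bond in the chain gives the infix -ene-.
Number the chain so that the aldehyde carbon is C-1 by definition.
This places the double bond between C-4 and C-5; a chloro group at C-2.
The name is 2-chlorooct-4-enal.

2-chlorooct-4-enal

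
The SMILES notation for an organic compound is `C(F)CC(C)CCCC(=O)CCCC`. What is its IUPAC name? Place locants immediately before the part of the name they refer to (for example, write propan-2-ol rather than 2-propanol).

Counting along the main chain through the carbonyl gives 11 carbons: the parent is undecane.
The principal characteristic group is a ketone (C=O on an internal carbon), named with the suffix -one.
The numbering direction is chosen so that numbering from this end puts the carbonyl group at C-5 rather than C-7.
That gives the carbonyl at C-5; a fluoro group at C-11; a methyl group at C-9.
Prefixes are listed alphabetically: fluoro, methyl.
The name is 11-fluoro-9-methylundecan-5-one.

11-fluoro-9-methylundecan-5-one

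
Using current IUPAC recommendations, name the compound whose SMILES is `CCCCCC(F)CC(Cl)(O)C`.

Counting along the main chain through the –OH group gives 9 carbons: the parent is nonane.
The principal characteristic group is an alcohol (–OH), named with the suffix -ol.
The numbering direction is chosen so that numbering from this end puts the hydroxyl group at C-2 rather than C-8.
This places the hydroxyl at C-2; a chloro group at C-2; a fluoro group at C-4.
Substituent prefixes are cited in alphabetical order (multiplying prefixes like di-/tri- are ignored for ordering).
Putting it together: 2-chloro-4-fluorononan-2-ol.

2-chloro-4-fluorononan-2-ol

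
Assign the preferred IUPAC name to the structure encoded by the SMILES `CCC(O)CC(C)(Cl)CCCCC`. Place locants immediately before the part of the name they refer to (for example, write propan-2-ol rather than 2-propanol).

The longest carbon chain that includes the –OH group has 10 carbons, so the parent hydride is decane.
The principal characteristic group is an alcohol (–OH), named with the suffix -ol.
The numbering direction is chosen so that numbering from this end puts the hydroxyl group at C-3 rather than C-8.
With this numbering: the hydroxyl at C-3; a chloro group at C-5; a methyl group at C-5.
The substituents are ordered alphabetically, ignoring any di-/tri- multipliers.
Putting it together: 5-chloro-5-methyldecan-3-ol.

5-chloro-5-methyldecan-3-ol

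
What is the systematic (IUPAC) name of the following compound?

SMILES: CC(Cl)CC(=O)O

The longest carbon chain that includes the –COOH group has 4 carbons, so the parent hydride is butane.
A carboxylic acid (terminal –COOH) is the principal characteristic group, giving the suffix -oic acid.
Choose the numbering such that the carboxylic acid carbon is C-1 by definition.
This places a chloro group at C-3.
Putting it together: 3-chlorobutanoic acid.

3-chlorobutanoic acid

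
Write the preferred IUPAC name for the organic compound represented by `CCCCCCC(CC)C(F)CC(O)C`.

5-ethyl-4-fluoroundecan-2-ol

The longest carbon chain that includes the –OH group has 11 carbons, so the parent hydride is undecane.
The highest-priority functional group is an alcohol (–OH), so the name ends in -ol.
The numbering direction is chosen so that numbering from this end puts the hydroxyl group at C-2 rather than C-10.
This places the hydroxyl at C-2; an ethyl group at C-5; a fluoro group at C-4.
The substituents are ordered alphabetically, ignoring any di-/tri- multipliers.
Putting it together: 5-ethyl-4-fluoroundecan-2-ol.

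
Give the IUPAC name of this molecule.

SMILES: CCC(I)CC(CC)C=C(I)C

The longest carbon chain that includes the multiple bond has 8 carbons, so the parent hydride is octane.
A C=C double bond in the chain gives the infix -ene-.
The numbering direction is chosen so that numbering from this end puts the double bond at C-2 rather than C-6.
That gives the double bond between C-2 and C-3; an ethyl group at C-4; iodo groups at C-2 and C-6.
Prefixes are listed alphabetically: ethyl, iodo.
Assembling the pieces gives 4-ethyl-2,6-diiodooct-2-ene.

4-ethyl-2,6-diiodooct-2-ene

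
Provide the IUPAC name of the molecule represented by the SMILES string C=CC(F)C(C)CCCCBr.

8-bromo-3-fluoro-4-methyloct-1-ene

The longest chain bearing the multiple bond is 8 carbons long (octane).
A C=C double bond in the chain gives the infix -ene-.
Number the chain so that numbering from this end puts the double bond at C-1 rather than C-7.
This places the double bond between C-1 and C-2; a bromo group at C-8; a fluoro group at C-3; a methyl group at C-4.
The substituents are ordered alphabetically, ignoring any di-/tri- multipliers.
The name is 8-bromo-3-fluoro-4-methyloct-1-ene.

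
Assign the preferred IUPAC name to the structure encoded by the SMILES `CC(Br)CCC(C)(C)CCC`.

2-bromo-5,5-dimethyloctane

The parent chain contains 8 carbons (octane).
Number the chain so that the substituent locant set {2,5,5} is lower than {4,4,7} at the first point of difference.
With this numbering: a bromo group at C-2; two methyl groups at C-5.
Prefixes are listed alphabetically: bromo, methyl.
Assembling the pieces gives 2-bromo-5,5-dimethyloctane.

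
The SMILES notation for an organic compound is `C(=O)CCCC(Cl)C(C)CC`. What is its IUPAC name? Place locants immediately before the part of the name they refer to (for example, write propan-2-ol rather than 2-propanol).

The longest carbon chain that includes the –CHO group has 8 carbons, so the parent hydride is octane.
The principal characteristic group is an aldehyde (terminal –CHO), named with the suffix -al.
The numbering direction is chosen so that the aldehyde carbon is C-1 by definition.
This places a chloro group at C-5; a methyl group at C-6.
Prefixes are listed alphabetically: chloro, methyl.
Assembling the pieces gives 5-chloro-6-methyloctanal.

5-chloro-6-methyloctanal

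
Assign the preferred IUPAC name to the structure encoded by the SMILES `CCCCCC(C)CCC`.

The longest carbon chain is 9 atoms: the parent is nonane.
Choose the numbering such that the substituent locant set {4} is lower than {6} at the first point of difference.
That gives a methyl group at C-4.
Putting it together: 4-methylnonane.

4-methylnonane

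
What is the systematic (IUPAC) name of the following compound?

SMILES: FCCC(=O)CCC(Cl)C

6-chloro-1-fluoroheptan-3-one

The longest carbon chain that includes the carbonyl has 7 carbons, so the parent hydride is heptane.
A ketone (C=O on an internal carbon) is the principal characteristic group, giving the suffix -one.
The numbering direction is chosen so that numbering from this end puts the carbonyl group at C-3 rather than C-5.
This places the carbonyl at C-3; a chloro group at C-6; a fluoro group at C-1.
The substituents are ordered alphabetically, ignoring any di-/tri- multipliers.
Putting it together: 6-chloro-1-fluoroheptan-3-one.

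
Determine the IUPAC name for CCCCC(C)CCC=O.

4-methyloctanal

The longest carbon chain that includes the –CHO group has 8 carbons, so the parent hydride is octane.
The principal characteristic group is an aldehyde (terminal –CHO), named with the suffix -al.
The numbering direction is chosen so that the aldehyde carbon is C-1 by definition.
That gives a methyl group at C-4.
The name is 4-methyloctanal.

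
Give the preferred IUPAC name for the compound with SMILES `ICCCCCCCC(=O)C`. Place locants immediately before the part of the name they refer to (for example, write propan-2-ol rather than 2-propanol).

Counting along the main chain through the carbonyl gives 9 carbons: the parent is nonane.
The highest-priority functional group is a ketone (C=O on an internal carbon), so the name ends in -one.
The numbering direction is chosen so that numbering from this end puts the carbonyl group at C-2 rather than C-8.
That gives the carbonyl at C-2; an iodo group at C-9.
Assembling the pieces gives 9-iodononan-2-one.

9-iodononan-2-one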